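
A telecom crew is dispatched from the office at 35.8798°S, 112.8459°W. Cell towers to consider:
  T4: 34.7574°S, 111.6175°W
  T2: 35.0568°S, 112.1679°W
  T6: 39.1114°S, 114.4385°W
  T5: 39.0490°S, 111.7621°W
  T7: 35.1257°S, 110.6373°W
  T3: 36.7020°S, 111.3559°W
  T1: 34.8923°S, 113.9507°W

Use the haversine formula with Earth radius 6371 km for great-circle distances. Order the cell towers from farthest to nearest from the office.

T6, T5, T7, T4, T3, T1, T2

Distances from the office:
T6 39.1114°S, 114.4385°W: 385.8 km
T5 39.0490°S, 111.7621°W: 365.1 km
T7 35.1257°S, 110.6373°W: 216.8 km
T4 34.7574°S, 111.6175°W: 167.3 km
T3 36.7020°S, 111.3559°W: 161.8 km
T1 34.8923°S, 113.9507°W: 148.6 km
T2 35.0568°S, 112.1679°W: 110.2 km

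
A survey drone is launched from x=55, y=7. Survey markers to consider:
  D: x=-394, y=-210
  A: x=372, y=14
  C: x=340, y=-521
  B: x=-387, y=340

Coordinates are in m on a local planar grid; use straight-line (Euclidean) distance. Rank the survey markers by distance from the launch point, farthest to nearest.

C, B, D, A

Computing each straight-line distance from x=55, y=7:
C x=340, y=-521: 600.0 m
B x=-387, y=340: 553.4 m
D x=-394, y=-210: 498.7 m
A x=372, y=14: 317.1 m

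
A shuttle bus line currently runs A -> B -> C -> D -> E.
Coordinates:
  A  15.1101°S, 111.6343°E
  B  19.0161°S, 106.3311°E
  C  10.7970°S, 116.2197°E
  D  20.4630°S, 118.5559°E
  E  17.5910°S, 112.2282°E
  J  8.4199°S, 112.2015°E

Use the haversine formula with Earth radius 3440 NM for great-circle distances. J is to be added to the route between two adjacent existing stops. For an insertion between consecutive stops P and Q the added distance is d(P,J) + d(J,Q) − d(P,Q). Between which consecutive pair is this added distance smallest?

between B and C

Added distance for inserting J between each consecutive pair:
A–B: 741.1 NM
B–C: 243.3 NM
C–D: 493.2 NM
D–E: 963.9 NM
Smallest added distance is 243.3 NM, inserting between B and C.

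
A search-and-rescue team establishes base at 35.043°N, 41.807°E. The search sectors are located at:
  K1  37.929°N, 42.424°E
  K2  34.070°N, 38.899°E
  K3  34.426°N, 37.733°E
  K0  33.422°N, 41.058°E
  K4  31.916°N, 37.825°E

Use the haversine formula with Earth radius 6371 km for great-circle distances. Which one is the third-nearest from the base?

Distances from the base (35.043°N, 41.807°E):
K0: 192.9 km
K2: 287.4 km
K1: 325.6 km
K3: 378.5 km
K4: 507.1 km
The third-nearest is K1 at 325.6 km.

K1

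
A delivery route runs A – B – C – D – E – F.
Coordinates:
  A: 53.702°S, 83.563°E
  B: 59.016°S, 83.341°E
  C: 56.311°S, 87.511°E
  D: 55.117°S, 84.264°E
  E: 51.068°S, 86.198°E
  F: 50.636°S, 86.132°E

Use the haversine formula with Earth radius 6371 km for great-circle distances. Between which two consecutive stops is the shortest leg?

E–F

Leg distances:
A→B: 591.0 km
B→C: 389.7 km
C→D: 242.8 km
D→E: 468.3 km
E→F: 48.3 km
The shortest leg is E–F at 48.3 km.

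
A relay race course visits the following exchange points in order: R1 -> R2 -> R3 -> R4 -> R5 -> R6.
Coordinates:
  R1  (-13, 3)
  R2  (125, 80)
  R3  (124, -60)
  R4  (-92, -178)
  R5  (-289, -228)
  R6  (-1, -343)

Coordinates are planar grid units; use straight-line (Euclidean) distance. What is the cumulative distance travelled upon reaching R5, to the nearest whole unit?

747

Leg distances:
R1→R2: 158.0  (cumulative 158.0)
R2→R3: 140.0  (cumulative 298.0)
R3→R4: 246.1  (cumulative 544.2)
R4→R5: 203.2  (cumulative 747.4)
Cumulative distance at R5 ≈ 747.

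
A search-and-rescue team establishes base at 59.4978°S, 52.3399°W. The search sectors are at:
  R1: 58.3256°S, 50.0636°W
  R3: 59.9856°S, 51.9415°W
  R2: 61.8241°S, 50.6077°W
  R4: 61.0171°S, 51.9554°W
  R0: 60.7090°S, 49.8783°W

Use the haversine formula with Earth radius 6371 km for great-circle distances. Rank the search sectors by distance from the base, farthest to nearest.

R2, R0, R1, R4, R3

Distances from the base:
R2 61.8241°S, 50.6077°W: 275.3 km
R0 60.7090°S, 49.8783°W: 191.7 km
R1 58.3256°S, 50.0636°W: 184.6 km
R4 61.0171°S, 51.9554°W: 170.3 km
R3 59.9856°S, 51.9415°W: 58.7 km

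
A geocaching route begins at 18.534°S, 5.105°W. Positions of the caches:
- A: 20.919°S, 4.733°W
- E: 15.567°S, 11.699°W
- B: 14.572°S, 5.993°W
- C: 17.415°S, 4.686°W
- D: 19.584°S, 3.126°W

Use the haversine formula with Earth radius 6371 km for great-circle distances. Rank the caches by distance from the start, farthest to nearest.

E, B, A, D, C

Distances from the start:
E 15.567°S, 11.699°W: 774.6 km
B 14.572°S, 5.993°W: 450.6 km
A 20.919°S, 4.733°W: 268.0 km
D 19.584°S, 3.126°W: 238.5 km
C 17.415°S, 4.686°W: 132.1 km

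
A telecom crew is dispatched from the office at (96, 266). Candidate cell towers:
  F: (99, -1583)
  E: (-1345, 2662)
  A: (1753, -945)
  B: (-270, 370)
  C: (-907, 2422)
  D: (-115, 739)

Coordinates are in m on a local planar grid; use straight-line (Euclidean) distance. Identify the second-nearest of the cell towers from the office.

D

Distance to each, sorted:
B: 380.5 m
D: 517.9 m
F: 1849.0 m
A: 2052.4 m
C: 2377.9 m
E: 2795.9 m
The second-nearest is D at 517.9 m.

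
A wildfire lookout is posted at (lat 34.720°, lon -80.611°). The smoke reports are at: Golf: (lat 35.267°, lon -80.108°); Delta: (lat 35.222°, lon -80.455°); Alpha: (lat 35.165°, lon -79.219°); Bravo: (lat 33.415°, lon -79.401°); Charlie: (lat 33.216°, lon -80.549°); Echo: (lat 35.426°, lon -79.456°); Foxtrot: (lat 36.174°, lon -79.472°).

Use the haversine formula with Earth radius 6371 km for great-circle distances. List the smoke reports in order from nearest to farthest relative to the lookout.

Delta, Golf, Echo, Alpha, Charlie, Bravo, Foxtrot

Computing each great-circle distance from (lat 34.720°, lon -80.611°):
Delta (lat 35.222°, lon -80.455°): 57.6 km
Golf (lat 35.267°, lon -80.108°): 76.2 km
Echo (lat 35.426°, lon -79.456°): 131.2 km
Alpha (lat 35.165°, lon -79.219°): 136.2 km
Charlie (lat 33.216°, lon -80.549°): 167.3 km
Bravo (lat 33.415°, lon -79.401°): 183.0 km
Foxtrot (lat 36.174°, lon -79.472°): 191.8 km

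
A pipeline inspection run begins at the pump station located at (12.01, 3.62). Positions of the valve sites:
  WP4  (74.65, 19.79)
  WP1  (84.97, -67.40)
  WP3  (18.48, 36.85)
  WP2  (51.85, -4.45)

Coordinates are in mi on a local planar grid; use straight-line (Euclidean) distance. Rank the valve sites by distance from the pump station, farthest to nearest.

WP1, WP4, WP2, WP3

Distance from the pump station at (12.01, 3.62) to each:
WP1 (84.97, -67.40): 101.8 mi
WP4 (74.65, 19.79): 64.7 mi
WP2 (51.85, -4.45): 40.6 mi
WP3 (18.48, 36.85): 33.9 mi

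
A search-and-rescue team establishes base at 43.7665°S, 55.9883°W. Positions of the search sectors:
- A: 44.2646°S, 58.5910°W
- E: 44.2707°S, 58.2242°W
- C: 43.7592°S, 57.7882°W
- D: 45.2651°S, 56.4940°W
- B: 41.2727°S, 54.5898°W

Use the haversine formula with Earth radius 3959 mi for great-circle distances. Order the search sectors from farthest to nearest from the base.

Computing each great-circle distance from 43.7665°S, 55.9883°W:
B 41.2727°S, 54.5898°W: 186.4 mi
A 44.2646°S, 58.5910°W: 133.8 mi
E 44.2707°S, 58.2242°W: 116.4 mi
D 45.2651°S, 56.4940°W: 106.5 mi
C 43.7592°S, 57.7882°W: 89.8 mi

B, A, E, D, C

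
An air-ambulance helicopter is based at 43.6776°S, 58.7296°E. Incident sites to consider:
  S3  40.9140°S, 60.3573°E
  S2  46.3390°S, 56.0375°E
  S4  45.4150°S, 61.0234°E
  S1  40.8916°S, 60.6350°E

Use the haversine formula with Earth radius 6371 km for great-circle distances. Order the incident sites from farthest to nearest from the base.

S2, S1, S3, S4

Computing each great-circle distance from 43.6776°S, 58.7296°E:
S2 46.3390°S, 56.0375°E: 363.8 km
S1 40.8916°S, 60.6350°E: 347.2 km
S3 40.9140°S, 60.3573°E: 335.2 km
S4 45.4150°S, 61.0234°E: 265.2 km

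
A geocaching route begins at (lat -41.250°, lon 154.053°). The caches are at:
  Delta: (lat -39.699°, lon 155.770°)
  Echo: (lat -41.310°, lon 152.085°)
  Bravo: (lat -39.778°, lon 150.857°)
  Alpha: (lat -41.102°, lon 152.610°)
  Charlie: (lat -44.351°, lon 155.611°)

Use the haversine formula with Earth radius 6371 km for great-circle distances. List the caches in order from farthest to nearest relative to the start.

Charlie, Bravo, Delta, Echo, Alpha

Computing each great-circle distance from (lat -41.250°, lon 154.053°):
Charlie (lat -44.351°, lon 155.611°): 367.5 km
Bravo (lat -39.778°, lon 150.857°): 315.9 km
Delta (lat -39.699°, lon 155.770°): 225.5 km
Echo (lat -41.310°, lon 152.085°): 164.6 km
Alpha (lat -41.102°, lon 152.610°): 121.9 km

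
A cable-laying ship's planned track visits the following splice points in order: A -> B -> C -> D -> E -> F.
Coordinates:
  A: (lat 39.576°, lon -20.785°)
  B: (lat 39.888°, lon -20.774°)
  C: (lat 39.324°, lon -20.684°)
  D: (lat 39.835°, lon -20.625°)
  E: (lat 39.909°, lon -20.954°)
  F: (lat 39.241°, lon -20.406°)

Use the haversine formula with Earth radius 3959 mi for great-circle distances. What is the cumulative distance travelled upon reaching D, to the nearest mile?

Leg distances:
A→B: 21.6 mi  (cumulative 21.6 mi)
B→C: 39.3 mi  (cumulative 60.8 mi)
C→D: 35.4 mi  (cumulative 96.3 mi)
Cumulative distance at D ≈ 96 mi.

96 mi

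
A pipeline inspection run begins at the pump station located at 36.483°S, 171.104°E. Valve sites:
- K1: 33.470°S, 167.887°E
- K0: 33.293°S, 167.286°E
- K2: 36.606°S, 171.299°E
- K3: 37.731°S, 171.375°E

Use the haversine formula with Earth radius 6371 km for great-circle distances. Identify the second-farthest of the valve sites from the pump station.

K1

Distance to each, sorted:
K0: 497.0 km
K1: 445.1 km
K3: 140.8 km
K2: 22.1 km
The second-farthest is K1 at 445.1 km.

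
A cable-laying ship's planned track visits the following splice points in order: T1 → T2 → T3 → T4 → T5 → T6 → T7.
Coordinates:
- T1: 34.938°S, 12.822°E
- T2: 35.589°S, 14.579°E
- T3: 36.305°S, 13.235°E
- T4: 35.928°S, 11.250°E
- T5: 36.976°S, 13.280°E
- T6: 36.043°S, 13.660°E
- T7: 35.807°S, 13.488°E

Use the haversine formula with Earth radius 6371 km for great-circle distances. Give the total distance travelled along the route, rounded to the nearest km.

Leg distances:
T1→T2: 175.2 km  (cumulative 175.2 km)
T2→T3: 144.8 km  (cumulative 320.0 km)
T3→T4: 183.2 km  (cumulative 503.2 km)
T4→T5: 215.7 km  (cumulative 718.9 km)
T5→T6: 109.2 km  (cumulative 828.1 km)
T6→T7: 30.5 km  (cumulative 858.5 km)
Total route length ≈ 859 km.

859 km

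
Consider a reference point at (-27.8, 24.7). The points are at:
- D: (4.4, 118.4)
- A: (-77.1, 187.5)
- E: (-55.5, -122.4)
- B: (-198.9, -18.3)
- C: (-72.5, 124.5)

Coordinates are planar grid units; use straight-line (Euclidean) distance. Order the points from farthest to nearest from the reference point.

B, A, E, C, D

Distances from the reference point:
B (-198.9, -18.3): 176.4
A (-77.1, 187.5): 170.1
E (-55.5, -122.4): 149.7
C (-72.5, 124.5): 109.4
D (4.4, 118.4): 99.1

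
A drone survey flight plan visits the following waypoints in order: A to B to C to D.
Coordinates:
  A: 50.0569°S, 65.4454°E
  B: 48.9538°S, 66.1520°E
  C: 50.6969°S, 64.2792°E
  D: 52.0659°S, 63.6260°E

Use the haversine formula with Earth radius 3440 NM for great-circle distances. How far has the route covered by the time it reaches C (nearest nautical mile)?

199 NM

Leg distances:
A→B: 71.7 NM  (cumulative 71.7 NM)
B→C: 127.3 NM  (cumulative 199.1 NM)
Cumulative distance at C ≈ 199 NM.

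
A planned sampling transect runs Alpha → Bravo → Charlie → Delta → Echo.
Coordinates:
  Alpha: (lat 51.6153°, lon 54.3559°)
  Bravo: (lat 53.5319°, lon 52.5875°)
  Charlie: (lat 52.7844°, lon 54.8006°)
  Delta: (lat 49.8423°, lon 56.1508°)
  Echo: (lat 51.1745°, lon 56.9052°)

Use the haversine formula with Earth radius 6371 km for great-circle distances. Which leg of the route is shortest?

Delta–Echo

Leg distances:
Alpha→Bravo: 244.3 km
Bravo→Charlie: 169.3 km
Charlie→Delta: 340.3 km
Delta→Echo: 157.4 km
The shortest leg is Delta–Echo at 157.4 km.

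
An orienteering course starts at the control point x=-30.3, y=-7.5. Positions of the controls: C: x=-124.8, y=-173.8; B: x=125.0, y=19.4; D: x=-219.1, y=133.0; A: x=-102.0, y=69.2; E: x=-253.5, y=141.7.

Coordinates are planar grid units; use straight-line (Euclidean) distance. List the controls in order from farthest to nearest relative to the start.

Distances from the start:
E x=-253.5, y=141.7: 268.5
D x=-219.1, y=133.0: 235.3
C x=-124.8, y=-173.8: 191.3
B x=125.0, y=19.4: 157.6
A x=-102.0, y=69.2: 105.0

E, D, C, B, A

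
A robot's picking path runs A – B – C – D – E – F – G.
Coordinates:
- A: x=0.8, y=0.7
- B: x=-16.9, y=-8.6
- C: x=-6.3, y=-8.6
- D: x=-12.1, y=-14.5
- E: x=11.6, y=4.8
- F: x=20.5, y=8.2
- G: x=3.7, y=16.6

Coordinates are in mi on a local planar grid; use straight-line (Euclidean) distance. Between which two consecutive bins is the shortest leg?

Leg distances:
A→B: 20.0 mi
B→C: 10.6 mi
C→D: 8.3 mi
D→E: 30.6 mi
E→F: 9.5 mi
F→G: 18.8 mi
The shortest leg is C–D at 8.3 mi.

C–D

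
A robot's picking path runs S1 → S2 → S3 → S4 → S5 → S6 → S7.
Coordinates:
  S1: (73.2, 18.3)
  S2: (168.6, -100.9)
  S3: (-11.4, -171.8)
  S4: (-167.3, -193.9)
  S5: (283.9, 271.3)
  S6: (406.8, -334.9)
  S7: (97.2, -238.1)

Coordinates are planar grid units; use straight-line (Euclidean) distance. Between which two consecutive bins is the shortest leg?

Leg distances:
S1→S2: 152.7
S2→S3: 193.5
S3→S4: 157.5
S4→S5: 648.1
S5→S6: 618.5
S6→S7: 324.4
The shortest leg is S1–S2 at 152.7.

S1–S2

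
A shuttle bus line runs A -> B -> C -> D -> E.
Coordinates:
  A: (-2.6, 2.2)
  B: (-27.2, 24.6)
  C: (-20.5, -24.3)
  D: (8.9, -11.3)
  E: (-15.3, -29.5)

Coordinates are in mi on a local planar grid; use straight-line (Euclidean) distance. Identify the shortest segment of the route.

D–E

Leg distances:
A→B: 33.3 mi
B→C: 49.4 mi
C→D: 32.1 mi
D→E: 30.3 mi
The shortest leg is D–E at 30.3 mi.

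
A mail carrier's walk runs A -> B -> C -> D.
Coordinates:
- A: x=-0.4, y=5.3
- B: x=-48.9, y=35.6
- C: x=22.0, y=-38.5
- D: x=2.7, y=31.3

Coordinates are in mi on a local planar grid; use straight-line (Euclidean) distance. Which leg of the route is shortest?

A–B

Leg distances:
A→B: 57.2 mi
B→C: 102.6 mi
C→D: 72.4 mi
The shortest leg is A–B at 57.2 mi.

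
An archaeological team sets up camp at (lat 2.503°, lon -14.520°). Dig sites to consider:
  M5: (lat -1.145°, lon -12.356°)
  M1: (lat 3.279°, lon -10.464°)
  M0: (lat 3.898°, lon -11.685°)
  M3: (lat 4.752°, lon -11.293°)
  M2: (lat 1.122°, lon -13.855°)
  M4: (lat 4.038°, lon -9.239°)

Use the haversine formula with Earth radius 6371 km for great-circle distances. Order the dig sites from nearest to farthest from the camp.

Distance from the camp at (lat 2.503°, lon -14.520°) to each:
M2 (lat 1.122°, lon -13.855°): 170.4 km
M0 (lat 3.898°, lon -11.685°): 350.9 km
M3 (lat 4.752°, lon -11.293°): 436.8 km
M1 (lat 3.279°, lon -10.464°): 458.6 km
M5 (lat -1.145°, lon -12.356°): 471.6 km
M4 (lat 4.038°, lon -9.239°): 610.6 km

M2, M0, M3, M1, M5, M4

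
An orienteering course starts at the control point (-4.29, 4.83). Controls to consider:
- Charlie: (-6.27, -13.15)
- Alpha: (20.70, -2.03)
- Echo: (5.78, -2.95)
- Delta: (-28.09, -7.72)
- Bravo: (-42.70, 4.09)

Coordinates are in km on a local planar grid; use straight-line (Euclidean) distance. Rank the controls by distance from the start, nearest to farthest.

Echo, Charlie, Alpha, Delta, Bravo

Distance from the start at (-4.29, 4.83) to each:
Echo (5.78, -2.95): 12.7 km
Charlie (-6.27, -13.15): 18.1 km
Alpha (20.70, -2.03): 25.9 km
Delta (-28.09, -7.72): 26.9 km
Bravo (-42.70, 4.09): 38.4 km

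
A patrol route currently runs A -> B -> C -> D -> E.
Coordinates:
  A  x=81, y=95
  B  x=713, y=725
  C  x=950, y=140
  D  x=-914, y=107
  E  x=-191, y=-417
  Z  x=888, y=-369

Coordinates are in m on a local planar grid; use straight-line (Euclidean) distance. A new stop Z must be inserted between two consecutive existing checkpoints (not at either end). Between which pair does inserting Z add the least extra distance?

Added distance for inserting Z between each consecutive pair:
A–B: 1146.4 m
B–C: 989.5 m
C–D: 512.3 m
D–E: 2051.0 m
Smallest added distance is 512.3 m, inserting between C and D.

between C and D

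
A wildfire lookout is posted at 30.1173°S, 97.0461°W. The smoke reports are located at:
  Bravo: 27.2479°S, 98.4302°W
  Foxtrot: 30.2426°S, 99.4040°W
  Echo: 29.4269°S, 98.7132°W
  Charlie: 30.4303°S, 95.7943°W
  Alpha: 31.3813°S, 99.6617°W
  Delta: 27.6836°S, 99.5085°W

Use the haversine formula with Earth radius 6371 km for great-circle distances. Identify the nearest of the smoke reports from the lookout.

Distance to each, sorted:
Charlie: 125.1 km
Echo: 178.3 km
Foxtrot: 227.1 km
Alpha: 286.7 km
Bravo: 346.4 km
Delta: 361.5 km
The nearest is Charlie at 125.1 km.

Charlie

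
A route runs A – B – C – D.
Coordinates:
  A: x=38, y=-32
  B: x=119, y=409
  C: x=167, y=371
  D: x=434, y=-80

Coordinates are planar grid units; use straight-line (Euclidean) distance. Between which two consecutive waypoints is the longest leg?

Leg distances:
A→B: 448.4
B→C: 61.2
C→D: 524.1
The longest leg is C–D at 524.1.

C–D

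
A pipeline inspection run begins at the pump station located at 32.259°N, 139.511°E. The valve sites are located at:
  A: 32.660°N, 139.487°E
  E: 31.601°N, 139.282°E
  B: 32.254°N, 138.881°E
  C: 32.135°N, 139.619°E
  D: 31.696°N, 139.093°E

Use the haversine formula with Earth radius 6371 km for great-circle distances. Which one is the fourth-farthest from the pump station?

A

Distances from the pump station (32.259°N, 139.511°E):
E: 76.3 km
D: 74.0 km
B: 59.2 km
A: 44.6 km
C: 17.1 km
The fourth-farthest is A at 44.6 km.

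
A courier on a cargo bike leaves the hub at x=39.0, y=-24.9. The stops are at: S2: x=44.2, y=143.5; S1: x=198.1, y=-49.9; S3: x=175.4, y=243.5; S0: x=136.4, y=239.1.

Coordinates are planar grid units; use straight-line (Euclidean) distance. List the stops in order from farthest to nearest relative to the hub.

Distances from the hub:
S3 x=175.4, y=243.5: 301.1
S0 x=136.4, y=239.1: 281.4
S2 x=44.2, y=143.5: 168.5
S1 x=198.1, y=-49.9: 161.1

S3, S0, S2, S1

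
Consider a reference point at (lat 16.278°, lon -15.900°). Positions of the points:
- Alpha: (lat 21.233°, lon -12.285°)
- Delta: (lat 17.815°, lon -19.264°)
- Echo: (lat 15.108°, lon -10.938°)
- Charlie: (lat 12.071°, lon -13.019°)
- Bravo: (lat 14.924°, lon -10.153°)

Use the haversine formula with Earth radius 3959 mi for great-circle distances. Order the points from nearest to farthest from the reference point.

Computing each great-circle distance from (lat 16.278°, lon -15.900°):
Delta (lat 17.815°, lon -19.264°): 246.3 mi
Echo (lat 15.108°, lon -10.938°): 339.8 mi
Charlie (lat 12.071°, lon -13.019°): 348.9 mi
Bravo (lat 14.924°, lon -10.153°): 393.7 mi
Alpha (lat 21.233°, lon -12.285°): 416.1 mi

Delta, Echo, Charlie, Bravo, Alpha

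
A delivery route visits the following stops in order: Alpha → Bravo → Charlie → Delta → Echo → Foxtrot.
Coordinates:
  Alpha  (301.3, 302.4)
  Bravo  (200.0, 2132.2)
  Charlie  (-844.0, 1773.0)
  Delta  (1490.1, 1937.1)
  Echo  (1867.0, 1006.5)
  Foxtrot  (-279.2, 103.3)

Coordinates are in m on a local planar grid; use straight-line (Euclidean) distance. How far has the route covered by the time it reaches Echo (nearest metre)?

6281 m

Leg distances:
Alpha→Bravo: 1832.6 m  (cumulative 1832.6 m)
Bravo→Charlie: 1104.1 m  (cumulative 2936.7 m)
Charlie→Delta: 2339.9 m  (cumulative 5276.5 m)
Delta→Echo: 1004.0 m  (cumulative 6280.6 m)
Cumulative distance at Echo ≈ 6281 m.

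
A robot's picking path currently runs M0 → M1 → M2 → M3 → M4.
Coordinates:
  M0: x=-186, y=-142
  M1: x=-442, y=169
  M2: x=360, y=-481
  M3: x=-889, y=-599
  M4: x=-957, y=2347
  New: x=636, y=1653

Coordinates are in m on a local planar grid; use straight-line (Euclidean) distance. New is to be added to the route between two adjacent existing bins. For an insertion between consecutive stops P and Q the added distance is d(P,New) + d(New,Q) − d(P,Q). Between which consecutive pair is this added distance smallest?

Added distance for inserting New between each consecutive pair:
M0–M1: 3405.7 m
M1–M2: 2953.7 m
M2–M3: 3617.0 m
M3–M4: 1510.6 m
Smallest added distance is 1510.6 m, inserting between M3 and M4.

between M3 and M4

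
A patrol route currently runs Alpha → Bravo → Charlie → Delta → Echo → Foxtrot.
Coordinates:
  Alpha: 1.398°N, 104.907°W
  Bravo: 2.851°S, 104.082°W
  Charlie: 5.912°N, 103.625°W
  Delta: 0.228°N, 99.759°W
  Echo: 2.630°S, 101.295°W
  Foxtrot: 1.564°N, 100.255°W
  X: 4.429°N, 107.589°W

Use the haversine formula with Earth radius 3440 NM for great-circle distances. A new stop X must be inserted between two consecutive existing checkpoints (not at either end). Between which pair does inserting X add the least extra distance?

Added distance for inserting X between each consecutive pair:
Alpha–Bravo: 468.1 NM
Bravo–Charlie: 211.4 NM
Charlie–Delta: 373.8 NM
Delta–Echo: 905.9 NM
Echo–Foxtrot: 780.3 NM
Smallest added distance is 211.4 NM, inserting between Bravo and Charlie.

between Bravo and Charlie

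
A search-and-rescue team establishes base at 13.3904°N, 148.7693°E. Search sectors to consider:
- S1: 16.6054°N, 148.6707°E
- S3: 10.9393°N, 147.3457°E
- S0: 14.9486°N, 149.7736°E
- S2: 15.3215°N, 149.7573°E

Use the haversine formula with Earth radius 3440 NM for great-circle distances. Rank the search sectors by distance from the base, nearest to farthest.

Distances from the base:
S0 14.9486°N, 149.7736°E: 110.3 NM
S2 15.3215°N, 149.7573°E: 129.4 NM
S3 10.9393°N, 147.3457°E: 169.2 NM
S1 16.6054°N, 148.6707°E: 193.1 NM

S0, S2, S3, S1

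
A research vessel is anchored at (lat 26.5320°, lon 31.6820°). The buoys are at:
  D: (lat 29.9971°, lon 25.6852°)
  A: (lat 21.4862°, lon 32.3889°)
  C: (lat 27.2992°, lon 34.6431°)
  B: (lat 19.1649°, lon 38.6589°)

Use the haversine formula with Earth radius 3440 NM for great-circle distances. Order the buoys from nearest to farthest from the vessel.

Computing each great-circle distance from (lat 26.5320°, lon 31.6820°):
C (lat 27.2992°, lon 34.6431°): 165.1 NM
A (lat 21.4862°, lon 32.3889°): 305.4 NM
D (lat 29.9971°, lon 25.6852°): 379.2 NM
B (lat 19.1649°, lon 38.6589°): 586.8 NM

C, A, D, B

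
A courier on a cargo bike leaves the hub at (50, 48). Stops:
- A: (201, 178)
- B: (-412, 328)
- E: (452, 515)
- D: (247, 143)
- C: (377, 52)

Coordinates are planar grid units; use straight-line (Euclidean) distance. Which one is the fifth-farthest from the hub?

A

Distance to each, sorted:
E: 616.2
B: 540.2
C: 327.0
D: 218.7
A: 199.3
The fifth-farthest is A at 199.3.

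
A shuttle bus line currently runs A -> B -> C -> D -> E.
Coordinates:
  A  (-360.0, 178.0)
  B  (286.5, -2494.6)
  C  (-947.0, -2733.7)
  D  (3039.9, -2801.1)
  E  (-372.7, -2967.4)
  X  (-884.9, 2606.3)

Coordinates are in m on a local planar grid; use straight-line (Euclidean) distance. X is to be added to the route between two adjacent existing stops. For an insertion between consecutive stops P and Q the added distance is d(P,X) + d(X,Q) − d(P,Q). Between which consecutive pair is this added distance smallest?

between A and B

Added distance for inserting X between each consecutive pair:
A–B: 4968.4 m
B–C: 9317.6 m
C–D: 8034.5 m
D–E: 8862.2 m
Smallest added distance is 4968.4 m, inserting between A and B.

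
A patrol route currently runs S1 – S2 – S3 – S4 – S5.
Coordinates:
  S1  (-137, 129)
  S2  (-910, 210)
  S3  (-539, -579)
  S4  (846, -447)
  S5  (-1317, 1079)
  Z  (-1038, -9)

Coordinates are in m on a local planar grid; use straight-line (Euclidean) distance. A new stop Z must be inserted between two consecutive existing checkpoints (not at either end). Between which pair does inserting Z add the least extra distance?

between S2 and S3

Added distance for inserting Z between each consecutive pair:
S1–S2: 387.9 m
S2–S3: 139.4 m
S3–S4: 1300.5 m
S4–S5: 410.3 m
Smallest added distance is 139.4 m, inserting between S2 and S3.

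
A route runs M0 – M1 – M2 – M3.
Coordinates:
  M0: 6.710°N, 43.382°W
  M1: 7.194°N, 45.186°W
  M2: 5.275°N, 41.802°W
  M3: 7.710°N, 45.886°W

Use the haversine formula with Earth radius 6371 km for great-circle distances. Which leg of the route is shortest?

M0–M1

Leg distances:
M0→M1: 206.3 km
M1→M2: 430.6 km
M2→M3: 526.2 km
The shortest leg is M0–M1 at 206.3 km.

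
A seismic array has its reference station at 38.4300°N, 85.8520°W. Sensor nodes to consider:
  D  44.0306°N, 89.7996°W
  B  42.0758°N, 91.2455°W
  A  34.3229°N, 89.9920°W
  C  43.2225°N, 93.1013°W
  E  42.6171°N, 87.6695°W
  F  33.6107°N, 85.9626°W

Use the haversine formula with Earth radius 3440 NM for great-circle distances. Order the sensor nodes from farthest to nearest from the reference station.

Computing each great-circle distance from 38.4300°N, 85.8520°W:
C 43.2225°N, 93.1013°W: 437.0 NM
D 44.0306°N, 89.7996°W: 380.5 NM
B 42.0758°N, 91.2455°W: 330.0 NM
A 34.3229°N, 89.9920°W: 317.5 NM
F 33.6107°N, 85.9626°W: 289.4 NM
E 42.6171°N, 87.6695°W: 264.7 NM

C, D, B, A, F, E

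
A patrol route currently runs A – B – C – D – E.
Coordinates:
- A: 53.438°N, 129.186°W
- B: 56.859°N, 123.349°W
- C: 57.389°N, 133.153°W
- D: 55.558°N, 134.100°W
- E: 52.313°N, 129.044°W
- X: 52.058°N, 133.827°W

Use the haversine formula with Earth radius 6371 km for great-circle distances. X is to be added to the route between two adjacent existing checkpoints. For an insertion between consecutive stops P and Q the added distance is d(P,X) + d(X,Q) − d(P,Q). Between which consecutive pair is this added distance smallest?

Added distance for inserting X between each consecutive pair:
A–B: 677.8 km
B–C: 861.0 km
C–D: 772.2 km
D–E: 227.5 km
Smallest added distance is 227.5 km, inserting between D and E.

between D and E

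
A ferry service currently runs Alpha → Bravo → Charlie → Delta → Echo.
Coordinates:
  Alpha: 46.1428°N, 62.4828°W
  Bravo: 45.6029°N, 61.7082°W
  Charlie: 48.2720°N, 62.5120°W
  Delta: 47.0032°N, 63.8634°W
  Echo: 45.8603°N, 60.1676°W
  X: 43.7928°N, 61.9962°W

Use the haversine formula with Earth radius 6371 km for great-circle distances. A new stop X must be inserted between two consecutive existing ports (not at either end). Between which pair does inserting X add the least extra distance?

between Delta and Echo

Added distance for inserting X between each consecutive pair:
Alpha–Bravo: 381.8 km
Bravo–Charlie: 399.2 km
Charlie–Delta: 711.6 km
Delta–Echo: 346.5 km
Smallest added distance is 346.5 km, inserting between Delta and Echo.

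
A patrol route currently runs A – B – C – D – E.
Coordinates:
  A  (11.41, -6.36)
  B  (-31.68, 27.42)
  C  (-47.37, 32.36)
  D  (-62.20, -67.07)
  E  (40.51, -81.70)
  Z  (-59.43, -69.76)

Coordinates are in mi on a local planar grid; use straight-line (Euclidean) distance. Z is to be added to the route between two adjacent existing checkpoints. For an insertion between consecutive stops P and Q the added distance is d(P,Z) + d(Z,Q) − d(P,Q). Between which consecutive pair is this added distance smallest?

between D and E

Added distance for inserting Z between each consecutive pair:
A–B: 141.4 mi
B–C: 187.4 mi
C–D: 6.2 mi
D–E: 0.8 mi
Smallest added distance is 0.8 mi, inserting between D and E.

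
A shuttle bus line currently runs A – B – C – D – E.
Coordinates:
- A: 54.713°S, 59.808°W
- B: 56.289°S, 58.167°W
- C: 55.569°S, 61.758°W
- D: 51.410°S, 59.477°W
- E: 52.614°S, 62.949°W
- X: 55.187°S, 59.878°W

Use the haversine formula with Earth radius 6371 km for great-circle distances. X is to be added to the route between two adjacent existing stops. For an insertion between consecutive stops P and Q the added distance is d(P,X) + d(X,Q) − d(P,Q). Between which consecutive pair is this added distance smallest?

between A and B

Added distance for inserting X between each consecutive pair:
A–B: 12.2 km
B–C: 51.3 km
C–D: 60.6 km
D–E: 497.8 km
Smallest added distance is 12.2 km, inserting between A and B.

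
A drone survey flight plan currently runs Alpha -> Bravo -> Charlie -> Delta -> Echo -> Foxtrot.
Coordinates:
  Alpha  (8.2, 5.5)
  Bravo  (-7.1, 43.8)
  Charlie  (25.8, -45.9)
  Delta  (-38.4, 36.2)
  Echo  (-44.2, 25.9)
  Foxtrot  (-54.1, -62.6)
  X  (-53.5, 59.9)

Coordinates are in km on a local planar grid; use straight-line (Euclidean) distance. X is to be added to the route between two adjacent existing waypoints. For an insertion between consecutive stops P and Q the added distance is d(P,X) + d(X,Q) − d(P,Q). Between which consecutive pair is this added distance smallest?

Added distance for inserting X between each consecutive pair:
Alpha–Bravo: 90.1 km
Bravo–Charlie: 85.8 km
Charlie–Delta: 56.1 km
Delta–Echo: 51.5 km
Echo–Foxtrot: 68.7 km
Smallest added distance is 51.5 km, inserting between Delta and Echo.

between Delta and Echo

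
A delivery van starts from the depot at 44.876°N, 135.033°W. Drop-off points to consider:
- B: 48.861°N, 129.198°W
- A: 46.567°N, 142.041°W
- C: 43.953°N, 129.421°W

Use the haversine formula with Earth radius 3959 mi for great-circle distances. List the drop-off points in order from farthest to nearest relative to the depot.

Distance from the depot at 44.876°N, 135.033°W to each:
B 48.861°N, 129.198°W: 389.4 mi
A 46.567°N, 142.041°W: 357.5 mi
C 43.953°N, 129.421°W: 284.2 mi

B, A, C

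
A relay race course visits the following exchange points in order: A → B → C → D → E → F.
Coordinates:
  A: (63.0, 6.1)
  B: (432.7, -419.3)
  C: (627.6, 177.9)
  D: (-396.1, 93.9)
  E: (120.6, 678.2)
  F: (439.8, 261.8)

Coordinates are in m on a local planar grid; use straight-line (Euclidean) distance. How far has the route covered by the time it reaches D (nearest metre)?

2219 m

Leg distances:
A→B: 563.6 m  (cumulative 563.6 m)
B→C: 628.2 m  (cumulative 1191.8 m)
C→D: 1027.1 m  (cumulative 2218.9 m)
Cumulative distance at D ≈ 2219 m.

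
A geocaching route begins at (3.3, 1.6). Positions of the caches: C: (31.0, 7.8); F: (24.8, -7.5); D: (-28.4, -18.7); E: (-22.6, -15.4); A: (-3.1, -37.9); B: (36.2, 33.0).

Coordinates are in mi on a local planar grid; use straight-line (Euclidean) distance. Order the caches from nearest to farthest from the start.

F, C, E, D, A, B

Distances from the start:
F (24.8, -7.5): 23.3 mi
C (31.0, 7.8): 28.4 mi
E (-22.6, -15.4): 31.0 mi
D (-28.4, -18.7): 37.6 mi
A (-3.1, -37.9): 40.0 mi
B (36.2, 33.0): 45.5 mi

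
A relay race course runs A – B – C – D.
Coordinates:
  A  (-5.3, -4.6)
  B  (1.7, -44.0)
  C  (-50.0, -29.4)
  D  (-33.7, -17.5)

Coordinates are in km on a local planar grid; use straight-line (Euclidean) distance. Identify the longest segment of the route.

Leg distances:
A→B: 40.0 km
B→C: 53.7 km
C→D: 20.2 km
The longest leg is B–C at 53.7 km.

B–C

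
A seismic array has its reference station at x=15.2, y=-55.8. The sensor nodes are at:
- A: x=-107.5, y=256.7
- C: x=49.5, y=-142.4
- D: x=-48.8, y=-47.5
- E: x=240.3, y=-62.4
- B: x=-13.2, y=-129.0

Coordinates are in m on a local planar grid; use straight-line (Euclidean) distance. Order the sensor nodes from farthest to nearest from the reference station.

Computing each straight-line distance from x=15.2, y=-55.8:
A x=-107.5, y=256.7: 335.7 m
E x=240.3, y=-62.4: 225.2 m
C x=49.5, y=-142.4: 93.1 m
B x=-13.2, y=-129.0: 78.5 m
D x=-48.8, y=-47.5: 64.5 m

A, E, C, B, D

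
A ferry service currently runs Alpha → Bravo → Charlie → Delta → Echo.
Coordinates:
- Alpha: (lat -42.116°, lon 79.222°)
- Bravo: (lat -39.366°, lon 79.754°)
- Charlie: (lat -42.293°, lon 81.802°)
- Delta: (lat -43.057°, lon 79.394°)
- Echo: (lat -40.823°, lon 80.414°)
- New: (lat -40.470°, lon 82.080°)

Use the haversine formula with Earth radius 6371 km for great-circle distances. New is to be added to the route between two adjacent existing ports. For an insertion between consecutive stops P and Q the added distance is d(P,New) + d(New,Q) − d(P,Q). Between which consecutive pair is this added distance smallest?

between Bravo and Charlie

Added distance for inserting New between each consecutive pair:
Alpha–Bravo: 225.0 km
Bravo–Charlie: 69.1 km
Charlie–Delta: 353.4 km
Delta–Echo: 247.4 km
Smallest added distance is 69.1 km, inserting between Bravo and Charlie.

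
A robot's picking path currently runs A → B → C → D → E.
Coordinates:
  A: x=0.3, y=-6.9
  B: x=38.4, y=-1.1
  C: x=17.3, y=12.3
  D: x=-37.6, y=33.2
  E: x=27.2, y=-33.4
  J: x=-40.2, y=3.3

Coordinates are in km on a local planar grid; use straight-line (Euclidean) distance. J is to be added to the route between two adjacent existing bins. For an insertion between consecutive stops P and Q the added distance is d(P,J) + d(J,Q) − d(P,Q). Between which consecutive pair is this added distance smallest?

between D and E

Added distance for inserting J between each consecutive pair:
A–B: 81.9 km
B–C: 111.9 km
C–D: 29.5 km
D–E: 13.8 km
Smallest added distance is 13.8 km, inserting between D and E.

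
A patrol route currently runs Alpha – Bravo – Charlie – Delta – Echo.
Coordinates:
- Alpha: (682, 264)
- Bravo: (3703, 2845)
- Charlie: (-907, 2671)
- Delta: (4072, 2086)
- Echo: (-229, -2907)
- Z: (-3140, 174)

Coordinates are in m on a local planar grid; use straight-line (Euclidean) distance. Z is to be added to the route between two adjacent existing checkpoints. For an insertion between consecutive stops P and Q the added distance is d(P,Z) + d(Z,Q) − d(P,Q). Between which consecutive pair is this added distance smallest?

Added distance for inserting Z between each consecutive pair:
Alpha–Bravo: 7195.5 m
Bravo–Charlie: 6082.3 m
Charlie–Delta: 5797.7 m
Delta–Echo: 5109.8 m
Smallest added distance is 5109.8 m, inserting between Delta and Echo.

between Delta and Echo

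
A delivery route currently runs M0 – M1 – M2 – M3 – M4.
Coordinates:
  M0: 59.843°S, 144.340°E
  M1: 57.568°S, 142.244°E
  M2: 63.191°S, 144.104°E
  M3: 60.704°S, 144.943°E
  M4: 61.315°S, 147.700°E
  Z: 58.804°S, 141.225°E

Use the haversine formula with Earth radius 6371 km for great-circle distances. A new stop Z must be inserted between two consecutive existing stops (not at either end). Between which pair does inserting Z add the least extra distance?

Added distance for inserting Z between each consecutive pair:
M0–M1: 80.5 km
M1–M2: 28.2 km
M2–M3: 528.4 km
M3–M4: 587.9 km
Smallest added distance is 28.2 km, inserting between M1 and M2.

between M1 and M2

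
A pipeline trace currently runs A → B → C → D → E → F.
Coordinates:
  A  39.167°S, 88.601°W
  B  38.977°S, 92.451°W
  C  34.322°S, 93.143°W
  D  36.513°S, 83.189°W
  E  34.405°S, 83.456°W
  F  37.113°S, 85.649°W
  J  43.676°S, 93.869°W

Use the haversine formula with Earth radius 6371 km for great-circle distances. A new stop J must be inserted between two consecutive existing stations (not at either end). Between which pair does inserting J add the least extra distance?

Added distance for inserting J between each consecutive pair:
A–B: 869.0 km
B–C: 1056.4 km
C–D: 1314.5 km
D–E: 2336.5 km
E–F: 2013.0 km
Smallest added distance is 869.0 km, inserting between A and B.

between A and B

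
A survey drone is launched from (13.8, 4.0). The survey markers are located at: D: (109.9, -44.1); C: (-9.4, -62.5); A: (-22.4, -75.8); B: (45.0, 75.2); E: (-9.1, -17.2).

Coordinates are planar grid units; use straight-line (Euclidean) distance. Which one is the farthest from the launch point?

D

Distance to each, sorted:
D: 107.5
A: 87.6
B: 77.7
C: 70.4
E: 31.2
The farthest is D at 107.5.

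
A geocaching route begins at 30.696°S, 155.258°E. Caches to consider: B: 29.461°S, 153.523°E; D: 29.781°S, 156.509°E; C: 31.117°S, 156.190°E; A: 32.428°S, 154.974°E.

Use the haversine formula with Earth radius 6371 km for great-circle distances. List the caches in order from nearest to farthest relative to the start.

Distances from the start:
C 31.117°S, 156.190°E: 100.5 km
D 29.781°S, 156.509°E: 157.5 km
A 32.428°S, 154.974°E: 194.5 km
B 29.461°S, 153.523°E: 216.2 km

C, D, A, B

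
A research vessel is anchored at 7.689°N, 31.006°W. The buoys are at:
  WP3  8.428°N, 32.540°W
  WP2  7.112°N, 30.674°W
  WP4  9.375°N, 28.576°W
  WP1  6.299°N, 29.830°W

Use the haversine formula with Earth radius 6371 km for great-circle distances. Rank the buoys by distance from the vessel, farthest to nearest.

Distances from the vessel:
WP4 9.375°N, 28.576°W: 326.4 km
WP1 6.299°N, 29.830°W: 201.8 km
WP3 8.428°N, 32.540°W: 187.8 km
WP2 7.112°N, 30.674°W: 73.9 km

WP4, WP1, WP3, WP2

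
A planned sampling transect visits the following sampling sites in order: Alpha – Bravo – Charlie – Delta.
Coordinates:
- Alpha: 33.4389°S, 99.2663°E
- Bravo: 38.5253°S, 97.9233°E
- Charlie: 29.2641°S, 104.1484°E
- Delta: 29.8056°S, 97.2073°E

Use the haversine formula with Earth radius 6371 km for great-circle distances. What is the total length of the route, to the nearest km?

2431 km

Leg distances:
Alpha→Bravo: 578.3 km  (cumulative 578.3 km)
Bravo→Charlie: 1178.5 km  (cumulative 1756.8 km)
Charlie→Delta: 674.1 km  (cumulative 2430.9 km)
Total route length ≈ 2431 km.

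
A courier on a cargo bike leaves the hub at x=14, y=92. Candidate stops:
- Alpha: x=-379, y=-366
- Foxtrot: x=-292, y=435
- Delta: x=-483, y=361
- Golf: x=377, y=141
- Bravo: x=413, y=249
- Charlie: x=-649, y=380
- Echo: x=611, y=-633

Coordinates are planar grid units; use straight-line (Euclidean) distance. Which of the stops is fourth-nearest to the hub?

Distances from the hub (x=14, y=92):
Golf: 366.3
Bravo: 428.8
Foxtrot: 459.7
Delta: 565.1
Alpha: 603.5
Charlie: 722.9
Echo: 939.2
The fourth-nearest is Delta at 565.1.

Delta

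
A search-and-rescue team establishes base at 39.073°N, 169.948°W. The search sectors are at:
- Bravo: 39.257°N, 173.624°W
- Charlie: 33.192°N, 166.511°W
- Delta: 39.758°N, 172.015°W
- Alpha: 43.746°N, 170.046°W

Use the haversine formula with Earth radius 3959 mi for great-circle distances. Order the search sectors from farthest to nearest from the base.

Distance from the base at 39.073°N, 169.948°W to each:
Charlie 33.192°N, 166.511°W: 449.3 mi
Alpha 43.746°N, 170.046°W: 322.9 mi
Bravo 39.257°N, 173.624°W: 197.3 mi
Delta 39.758°N, 172.015°W: 120.1 mi

Charlie, Alpha, Bravo, Delta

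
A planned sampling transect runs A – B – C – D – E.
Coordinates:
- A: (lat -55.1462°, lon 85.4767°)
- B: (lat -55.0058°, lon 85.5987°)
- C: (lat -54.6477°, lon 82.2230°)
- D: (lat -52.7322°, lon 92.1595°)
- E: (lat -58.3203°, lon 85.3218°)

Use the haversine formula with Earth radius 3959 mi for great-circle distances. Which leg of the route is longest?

Leg distances:
A→B: 10.8 mi
B→C: 136.6 mi
C→D: 427.1 mi
D→E: 469.2 mi
The longest leg is D–E at 469.2 mi.

D–E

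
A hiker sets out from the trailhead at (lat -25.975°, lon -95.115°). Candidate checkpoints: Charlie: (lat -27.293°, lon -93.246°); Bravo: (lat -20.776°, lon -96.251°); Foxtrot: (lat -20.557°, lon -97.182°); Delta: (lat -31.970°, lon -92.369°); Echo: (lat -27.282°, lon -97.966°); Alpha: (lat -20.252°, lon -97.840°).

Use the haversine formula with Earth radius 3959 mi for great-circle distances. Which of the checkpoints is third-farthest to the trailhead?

Foxtrot

Distances from the trailhead ((lat -25.975°, lon -95.115°)):
Delta: 446.2 mi
Alpha: 431.7 mi
Foxtrot: 396.7 mi
Bravo: 366.4 mi
Echo: 197.9 mi
Charlie: 147.0 mi
The third-farthest is Foxtrot at 396.7 mi.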